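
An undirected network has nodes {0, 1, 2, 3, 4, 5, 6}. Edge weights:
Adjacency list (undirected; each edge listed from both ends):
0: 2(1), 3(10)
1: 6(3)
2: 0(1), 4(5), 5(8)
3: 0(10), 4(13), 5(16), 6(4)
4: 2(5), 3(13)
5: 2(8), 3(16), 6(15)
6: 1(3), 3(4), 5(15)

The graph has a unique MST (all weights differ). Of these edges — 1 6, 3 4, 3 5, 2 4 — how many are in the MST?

2

Kruskal: consider edges lightest-first.
0 2 (1): add. Components now {0,2} {1} {3} {4} {5} {6}
1 6 (3): add. Components now {0,2} {1,6} {3} {4} {5}
3 6 (4): add. Components now {0,2} {1,3,6} {4} {5}
2 4 (5): add. Components now {0,2,4} {1,3,6} {5}
2 5 (8): add. Components now {0,2,4,5} {1,3,6}
0 3 (10): add. Components now {0,1,2,3,4,5,6}
MST edge set: {0 2, 1 6, 3 6, 2 4, 2 5, 0 3}.
Of the listed edges, {1 6, 2 4} are in the MST → 2.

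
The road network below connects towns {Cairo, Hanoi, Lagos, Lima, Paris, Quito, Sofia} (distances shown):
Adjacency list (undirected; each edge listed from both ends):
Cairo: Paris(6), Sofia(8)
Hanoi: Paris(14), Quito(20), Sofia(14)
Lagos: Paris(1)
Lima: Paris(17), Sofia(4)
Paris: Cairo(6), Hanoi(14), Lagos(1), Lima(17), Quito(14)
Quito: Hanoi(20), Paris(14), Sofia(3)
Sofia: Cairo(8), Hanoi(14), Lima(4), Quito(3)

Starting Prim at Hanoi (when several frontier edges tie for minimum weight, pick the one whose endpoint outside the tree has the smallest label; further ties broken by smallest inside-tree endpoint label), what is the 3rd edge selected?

Grow the tree from Hanoi using Prim:
Step 1: frontier [Hanoi–Paris 14, Hanoi–Sofia 14, Hanoi–Quito 20] → take Hanoi–Paris (14); add Paris.
Step 2: frontier [Hanoi–Sofia 14, Hanoi–Quito 20, Lagos–Paris 1, Cairo–Paris 6, Paris–Quito 14, Lima–Paris 17] → take Lagos–Paris (1); add Lagos.
Step 3: frontier [Hanoi–Sofia 14, Hanoi–Quito 20, Cairo–Paris 6, Paris–Quito 14, Lima–Paris 17] → take Cairo–Paris (6); add Cairo.
Step 4: frontier [Cairo–Sofia 8, Hanoi–Sofia 14, Hanoi–Quito 20, Paris–Quito 14, Lima–Paris 17] → take Cairo–Sofia (8); add Sofia.
Step 5: frontier [Hanoi–Quito 20, Paris–Quito 14, Lima–Paris 17, Quito–Sofia 3, Lima–Sofia 4] → take Quito–Sofia (3); add Quito.
Step 6: frontier [Lima–Paris 17, Lima–Sofia 4] → take Lima–Sofia (4); add Lima.
The 3rd edge added is Cairo–Paris.

Cairo-Paris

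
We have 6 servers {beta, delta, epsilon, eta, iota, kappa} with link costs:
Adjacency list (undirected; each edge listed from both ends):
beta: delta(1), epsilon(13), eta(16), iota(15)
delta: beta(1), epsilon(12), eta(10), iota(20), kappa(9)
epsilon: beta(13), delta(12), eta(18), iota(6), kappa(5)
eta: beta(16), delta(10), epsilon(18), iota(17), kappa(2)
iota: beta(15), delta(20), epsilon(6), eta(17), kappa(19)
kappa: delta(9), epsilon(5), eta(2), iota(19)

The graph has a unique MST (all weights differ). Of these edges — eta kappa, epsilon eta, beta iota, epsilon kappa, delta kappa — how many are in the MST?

3

Kruskal's algorithm — process edges by increasing weight (ties by edge label):
beta delta (1): add — endpoints in different components.
eta kappa (2): add — endpoints in different components.
epsilon kappa (5): add — endpoints in different components.
epsilon iota (6): add — endpoints in different components.
delta kappa (9): add — endpoints in different components.
MST edge set: {beta delta, eta kappa, epsilon kappa, epsilon iota, delta kappa}.
Of the listed edges, {eta kappa, epsilon kappa, delta kappa} are in the MST → 3.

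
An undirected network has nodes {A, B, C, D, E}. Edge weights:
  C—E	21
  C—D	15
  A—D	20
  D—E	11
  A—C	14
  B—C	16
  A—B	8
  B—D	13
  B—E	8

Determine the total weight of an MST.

41

Grow the tree from D using Prim:
Step 1: frontier [D—E 11, B—D 13, C—D 15, A—D 20] → take D—E (11); add E.
Step 2: frontier [B—D 13, C—D 15, A—D 20, B—E 8, C—E 21] → take B—E (8); add B.
Step 3: frontier [A—B 8, B—C 16, C—D 15, A—D 20, C—E 21] → take A—B (8); add A.
Step 4: frontier [A—C 14, B—C 16, C—D 15, C—E 21] → take A—C (14); add C.
MST edges: D—E, B—E, A—B, A—C; total weight 11+8+8+14 = 41.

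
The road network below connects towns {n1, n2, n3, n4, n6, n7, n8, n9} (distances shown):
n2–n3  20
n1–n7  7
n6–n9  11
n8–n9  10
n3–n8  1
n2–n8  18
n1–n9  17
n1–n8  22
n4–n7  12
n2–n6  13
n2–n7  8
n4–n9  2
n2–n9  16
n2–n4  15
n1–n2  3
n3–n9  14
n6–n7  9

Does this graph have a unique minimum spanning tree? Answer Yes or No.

Sort edges by weight, then run Kruskal:
n3–n8 (1): add — endpoints in different components.
n4–n9 (2): add — endpoints in different components.
n1–n2 (3): add — endpoints in different components.
n1–n7 (7): add — endpoints in different components.
n2–n7 (8): skip — n2 and n7 already connected.
n6–n7 (9): add — endpoints in different components.
n8–n9 (10): add — endpoints in different components.
n6–n9 (11): add — endpoints in different components.
Every non-tree edge has weight strictly greater than the heaviest edge on the tree path between its endpoints, so the MST is unique.

Yes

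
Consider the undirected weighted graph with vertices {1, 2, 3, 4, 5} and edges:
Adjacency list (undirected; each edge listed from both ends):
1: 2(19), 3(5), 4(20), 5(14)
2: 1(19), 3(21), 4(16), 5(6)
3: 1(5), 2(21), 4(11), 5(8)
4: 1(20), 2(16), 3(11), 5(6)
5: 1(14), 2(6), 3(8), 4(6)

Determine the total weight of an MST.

Kruskal's algorithm — process edges by increasing weight (ties by edge label):
1—3 (5): add — endpoints in different components.
2—5 (6): add — endpoints in different components.
4—5 (6): add — endpoints in different components.
3—5 (8): add — endpoints in different components.
MST edges: 1—3, 2—5, 4—5, 3—5; total weight 5+6+6+8 = 25.

25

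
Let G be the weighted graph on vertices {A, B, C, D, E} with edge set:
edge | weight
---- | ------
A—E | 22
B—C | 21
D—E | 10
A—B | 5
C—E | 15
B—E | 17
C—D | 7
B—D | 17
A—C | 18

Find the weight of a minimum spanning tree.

Prim, starting at C.
Step 1: cheapest edge leaving the tree is C—D (7); add D.
Step 2: cheapest edge leaving the tree is D—E (10); add E.
Step 3: cheapest edge leaving the tree is B—D (17); add B.
Step 4: cheapest edge leaving the tree is A—B (5); add A.
MST edges: C—D, D—E, B—D, A—B; total weight 7+10+17+5 = 39.

39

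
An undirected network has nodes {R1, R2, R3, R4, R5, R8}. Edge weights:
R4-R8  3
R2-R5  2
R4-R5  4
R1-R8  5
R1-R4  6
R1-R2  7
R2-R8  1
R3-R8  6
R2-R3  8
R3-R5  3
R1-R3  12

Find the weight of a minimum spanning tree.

14

Grow the tree from R3 using Prim:
Step 1: cheapest edge leaving the tree is R3-R5 (3); add R5.
Step 2: cheapest edge leaving the tree is R2-R5 (2); add R2.
Step 3: cheapest edge leaving the tree is R2-R8 (1); add R8.
Step 4: cheapest edge leaving the tree is R4-R8 (3); add R4.
Step 5: cheapest edge leaving the tree is R1-R8 (5); add R1.
MST edges: R3-R5, R2-R5, R2-R8, R4-R8, R1-R8; total weight 3+2+1+3+5 = 14.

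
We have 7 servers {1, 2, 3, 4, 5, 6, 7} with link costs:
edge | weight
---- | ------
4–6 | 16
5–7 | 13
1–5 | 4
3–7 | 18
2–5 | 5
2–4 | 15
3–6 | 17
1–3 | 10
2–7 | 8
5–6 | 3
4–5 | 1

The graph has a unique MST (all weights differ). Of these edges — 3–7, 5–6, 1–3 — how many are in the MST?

Sort edges by weight, then run Kruskal:
4–5 (1): add. Components now {1} {2} {3} {4,5} {6} {7}
5–6 (3): add. Components now {1} {2} {3} {4,5,6} {7}
1–5 (4): add. Components now {1,4,5,6} {2} {3} {7}
2–5 (5): add. Components now {1,2,4,5,6} {3} {7}
2–7 (8): add. Components now {1,2,4,5,6,7} {3}
1–3 (10): add. Components now {1,2,3,4,5,6,7}
MST edge set: {4–5, 5–6, 1–5, 2–5, 2–7, 1–3}.
Of the listed edges, {5–6, 1–3} are in the MST → 2.

2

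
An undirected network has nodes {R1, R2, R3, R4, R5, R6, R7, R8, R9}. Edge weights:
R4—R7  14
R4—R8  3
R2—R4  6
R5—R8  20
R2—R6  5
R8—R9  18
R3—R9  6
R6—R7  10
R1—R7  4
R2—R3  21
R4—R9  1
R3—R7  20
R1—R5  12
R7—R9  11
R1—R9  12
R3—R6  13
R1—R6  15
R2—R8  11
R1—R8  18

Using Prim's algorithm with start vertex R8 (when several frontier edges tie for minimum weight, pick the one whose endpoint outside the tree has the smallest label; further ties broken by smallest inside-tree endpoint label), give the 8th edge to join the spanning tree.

R1-R5

Grow the tree from R8 using Prim:
Step 1: cheapest edge leaving the tree is R4—R8 (3); add R4.
Step 2: cheapest edge leaving the tree is R4—R9 (1); add R9.
Step 3: cheapest edge leaving the tree is R2—R4 (6); add R2.
Step 4: cheapest edge leaving the tree is R2—R6 (5); add R6.
Step 5: cheapest edge leaving the tree is R3—R9 (6); add R3.
Step 6: cheapest edge leaving the tree is R6—R7 (10); add R7.
Step 7: cheapest edge leaving the tree is R1—R7 (4); add R1.
Step 8: cheapest edge leaving the tree is R1—R5 (12); add R5.
The 8th edge added is R1—R5.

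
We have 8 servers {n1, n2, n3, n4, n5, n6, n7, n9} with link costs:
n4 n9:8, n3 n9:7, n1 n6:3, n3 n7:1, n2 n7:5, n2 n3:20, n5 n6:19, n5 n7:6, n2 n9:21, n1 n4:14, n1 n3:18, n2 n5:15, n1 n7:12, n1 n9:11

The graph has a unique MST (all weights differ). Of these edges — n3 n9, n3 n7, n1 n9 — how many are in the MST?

3

Kruskal's algorithm — process edges by increasing weight (ties by edge label):
n3 n7 (1): add — endpoints in different components.
n1 n6 (3): add — endpoints in different components.
n2 n7 (5): add — endpoints in different components.
n5 n7 (6): add — endpoints in different components.
n3 n9 (7): add — endpoints in different components.
n4 n9 (8): add — endpoints in different components.
n1 n9 (11): add — endpoints in different components.
MST edge set: {n3 n7, n1 n6, n2 n7, n5 n7, n3 n9, n4 n9, n1 n9}.
Of the listed edges, {n3 n9, n3 n7, n1 n9} are in the MST → 3.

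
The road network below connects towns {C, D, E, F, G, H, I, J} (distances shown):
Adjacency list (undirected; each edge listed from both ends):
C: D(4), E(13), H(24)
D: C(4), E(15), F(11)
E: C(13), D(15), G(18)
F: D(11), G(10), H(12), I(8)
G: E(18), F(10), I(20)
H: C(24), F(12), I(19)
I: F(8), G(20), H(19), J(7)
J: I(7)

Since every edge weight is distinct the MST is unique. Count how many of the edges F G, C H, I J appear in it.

Kruskal: consider edges lightest-first.
C D (4): add — endpoints in different components.
I J (7): add — endpoints in different components.
F I (8): add — endpoints in different components.
F G (10): add — endpoints in different components.
D F (11): add — endpoints in different components.
F H (12): add — endpoints in different components.
C E (13): add — endpoints in different components.
MST edge set: {C D, I J, F I, F G, D F, F H, C E}.
Of the listed edges, {F G, I J} are in the MST → 2.

2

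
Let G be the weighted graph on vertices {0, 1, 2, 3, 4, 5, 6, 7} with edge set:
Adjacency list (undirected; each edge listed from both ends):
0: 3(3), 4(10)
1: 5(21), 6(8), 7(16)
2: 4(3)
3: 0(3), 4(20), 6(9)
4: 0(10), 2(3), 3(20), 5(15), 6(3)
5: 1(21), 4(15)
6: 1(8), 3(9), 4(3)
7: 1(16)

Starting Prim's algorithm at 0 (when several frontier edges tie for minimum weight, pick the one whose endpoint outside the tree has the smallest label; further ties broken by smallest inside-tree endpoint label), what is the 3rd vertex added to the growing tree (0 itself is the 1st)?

6

Grow the tree from 0 using Prim:
Step 1: cheapest edge leaving the tree is 0–3 (3); add 3.
Step 2: cheapest edge leaving the tree is 3–6 (9); add 6.
Step 3: cheapest edge leaving the tree is 4–6 (3); add 4.
Step 4: cheapest edge leaving the tree is 2–4 (3); add 2.
Step 5: cheapest edge leaving the tree is 1–6 (8); add 1.
Step 6: cheapest edge leaving the tree is 4–5 (15); add 5.
Step 7: cheapest edge leaving the tree is 1–7 (16); add 7.
Vertex order: 0, 3, 6, 4, 2, 1, 5, 7. The 3rd vertex is 6.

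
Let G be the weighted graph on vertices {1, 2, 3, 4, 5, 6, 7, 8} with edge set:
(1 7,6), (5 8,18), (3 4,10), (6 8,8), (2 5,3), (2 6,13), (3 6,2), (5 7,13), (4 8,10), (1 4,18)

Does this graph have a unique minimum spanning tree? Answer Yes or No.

No

Kruskal's algorithm — process edges by increasing weight (ties by edge label):
3 6 (2): add — endpoints in different components.
2 5 (3): add — endpoints in different components.
1 7 (6): add — endpoints in different components.
6 8 (8): add — endpoints in different components.
3 4 (10): add — endpoints in different components.
4 8 (10): skip — 4 and 8 already connected.
2 6 (13): add — endpoints in different components.
5 7 (13): add — endpoints in different components.
Non-tree edge 4 8 has weight 10, equal to the heaviest edge on its tree cycle — swapping gives another MST of the same weight. Not unique.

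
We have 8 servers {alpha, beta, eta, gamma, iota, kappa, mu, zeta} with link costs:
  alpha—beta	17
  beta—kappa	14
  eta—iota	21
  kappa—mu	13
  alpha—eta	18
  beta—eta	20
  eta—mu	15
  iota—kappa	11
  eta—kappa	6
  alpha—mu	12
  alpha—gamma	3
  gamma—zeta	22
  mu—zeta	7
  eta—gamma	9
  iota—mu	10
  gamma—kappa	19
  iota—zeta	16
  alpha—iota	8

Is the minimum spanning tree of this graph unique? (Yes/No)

Sort edges by weight, then run Kruskal:
alpha—gamma (3): add — endpoints in different components.
eta—kappa (6): add — endpoints in different components.
mu—zeta (7): add — endpoints in different components.
alpha—iota (8): add — endpoints in different components.
eta—gamma (9): add — endpoints in different components.
iota—mu (10): add — endpoints in different components.
iota—kappa (11): skip — kappa and iota already connected.
alpha—mu (12): skip — mu and alpha already connected.
kappa—mu (13): skip — kappa and mu already connected.
beta—kappa (14): add — endpoints in different components.
Every non-tree edge has weight strictly greater than the heaviest edge on the tree path between its endpoints, so the MST is unique.

Yes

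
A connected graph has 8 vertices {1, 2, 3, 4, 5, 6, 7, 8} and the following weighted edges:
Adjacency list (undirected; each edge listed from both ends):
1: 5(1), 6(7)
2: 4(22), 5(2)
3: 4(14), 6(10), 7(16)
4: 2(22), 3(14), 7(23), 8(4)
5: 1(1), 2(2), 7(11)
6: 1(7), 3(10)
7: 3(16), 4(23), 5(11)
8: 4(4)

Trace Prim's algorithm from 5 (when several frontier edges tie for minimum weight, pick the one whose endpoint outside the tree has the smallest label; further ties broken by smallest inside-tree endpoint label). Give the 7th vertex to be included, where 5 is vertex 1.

4

Prim, starting at 5.
Step 1: frontier [1 5 1, 2 5 2, 5 7 11] → take 1 5 (1); add 1.
Step 2: frontier [1 6 7, 2 5 2, 5 7 11] → take 2 5 (2); add 2.
Step 3: frontier [1 6 7, 2 4 22, 5 7 11] → take 1 6 (7); add 6.
Step 4: frontier [2 4 22, 5 7 11, 3 6 10] → take 3 6 (10); add 3.
Step 5: frontier [2 4 22, 3 4 14, 3 7 16, 5 7 11] → take 5 7 (11); add 7.
Step 6: frontier [2 4 22, 3 4 14, 4 7 23] → take 3 4 (14); add 4.
Step 7: frontier [4 8 4] → take 4 8 (4); add 8.
Vertex order: 5, 1, 2, 6, 3, 7, 4, 8. The 7th vertex is 4.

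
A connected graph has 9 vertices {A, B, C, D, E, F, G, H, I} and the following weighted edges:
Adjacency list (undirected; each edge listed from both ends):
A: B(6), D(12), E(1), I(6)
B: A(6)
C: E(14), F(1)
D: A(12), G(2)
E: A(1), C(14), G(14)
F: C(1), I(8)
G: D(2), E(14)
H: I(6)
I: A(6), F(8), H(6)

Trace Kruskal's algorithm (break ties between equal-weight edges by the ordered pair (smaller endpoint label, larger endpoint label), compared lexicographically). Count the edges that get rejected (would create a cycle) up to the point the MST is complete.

0

Kruskal: consider edges lightest-first.
A-E (1): add — endpoints in different components.
C-F (1): add — endpoints in different components.
D-G (2): add — endpoints in different components.
A-B (6): add — endpoints in different components.
A-I (6): add — endpoints in different components.
H-I (6): add — endpoints in different components.
F-I (8): add — endpoints in different components.
A-D (12): add — endpoints in different components.
Edges rejected before the tree was complete: 0.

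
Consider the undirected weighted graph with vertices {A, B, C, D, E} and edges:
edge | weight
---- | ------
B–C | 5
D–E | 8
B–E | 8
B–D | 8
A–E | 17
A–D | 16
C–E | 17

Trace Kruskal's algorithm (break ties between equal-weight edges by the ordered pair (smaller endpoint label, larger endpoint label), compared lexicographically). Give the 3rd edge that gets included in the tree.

B-E

Sort edges by weight, then run Kruskal:
B–C (5): add. Components now {A} {B,C} {D} {E}
B–D (8): add. Components now {A} {B,C,D} {E}
B–E (8): add. Components now {A} {B,C,D,E}
D–E (8): skip — D and E already connected.
A–D (16): add. Components now {A,B,C,D,E}
The 3rd edge added is B–E.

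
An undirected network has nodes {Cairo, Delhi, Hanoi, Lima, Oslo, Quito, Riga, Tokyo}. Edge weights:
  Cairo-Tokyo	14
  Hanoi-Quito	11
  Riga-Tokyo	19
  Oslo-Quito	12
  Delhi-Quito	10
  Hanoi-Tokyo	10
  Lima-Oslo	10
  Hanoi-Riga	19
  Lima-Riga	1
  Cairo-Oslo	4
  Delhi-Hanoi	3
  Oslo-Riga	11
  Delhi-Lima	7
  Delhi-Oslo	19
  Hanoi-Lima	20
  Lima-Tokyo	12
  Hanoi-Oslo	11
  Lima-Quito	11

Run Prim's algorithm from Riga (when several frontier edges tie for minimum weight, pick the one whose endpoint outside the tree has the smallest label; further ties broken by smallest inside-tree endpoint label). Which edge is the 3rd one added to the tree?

Grow the tree from Riga using Prim:
Step 1: cheapest edge leaving the tree is Lima-Riga (1); add Lima.
Step 2: cheapest edge leaving the tree is Delhi-Lima (7); add Delhi.
Step 3: cheapest edge leaving the tree is Delhi-Hanoi (3); add Hanoi.
Step 4: cheapest edge leaving the tree is Lima-Oslo (10); add Oslo.
Step 5: cheapest edge leaving the tree is Cairo-Oslo (4); add Cairo.
Step 6: cheapest edge leaving the tree is Delhi-Quito (10); add Quito.
Step 7: cheapest edge leaving the tree is Hanoi-Tokyo (10); add Tokyo.
The 3rd edge added is Delhi-Hanoi.

Delhi-Hanoi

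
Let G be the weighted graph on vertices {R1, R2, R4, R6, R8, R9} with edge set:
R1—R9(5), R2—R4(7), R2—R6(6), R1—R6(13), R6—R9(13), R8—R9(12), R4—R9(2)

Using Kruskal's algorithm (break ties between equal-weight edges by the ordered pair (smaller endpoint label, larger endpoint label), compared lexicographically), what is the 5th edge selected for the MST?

R8-R9

Kruskal: consider edges lightest-first.
R4—R9 (2): add. Components now {R2} {R4,R9} {R6} {R1} {R8}
R1—R9 (5): add. Components now {R2} {R1,R4,R9} {R6} {R8}
R2—R6 (6): add. Components now {R2,R6} {R1,R4,R9} {R8}
R2—R4 (7): add. Components now {R1,R2,R4,R6,R9} {R8}
R8—R9 (12): add. Components now {R1,R2,R4,R6,R8,R9}
The 5th edge added is R8—R9.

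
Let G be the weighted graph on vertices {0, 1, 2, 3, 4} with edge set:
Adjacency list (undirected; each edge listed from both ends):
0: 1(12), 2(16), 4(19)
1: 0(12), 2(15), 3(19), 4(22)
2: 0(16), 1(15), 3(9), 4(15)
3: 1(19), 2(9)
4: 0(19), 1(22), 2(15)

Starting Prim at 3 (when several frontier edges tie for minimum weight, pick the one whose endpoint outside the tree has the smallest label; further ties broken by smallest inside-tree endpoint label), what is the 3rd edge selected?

0-1

Prim, starting at 3.
Step 1: frontier [2 3 9, 1 3 19] → take 2 3 (9); add 2.
Step 2: frontier [1 2 15, 2 4 15, 0 2 16, 1 3 19] → take 1 2 (15); add 1.
Step 3: frontier [0 1 12, 1 4 22, 2 4 15, 0 2 16] → take 0 1 (12); add 0.
Step 4: frontier [0 4 19, 1 4 22, 2 4 15] → take 2 4 (15); add 4.
The 3rd edge added is 0 1.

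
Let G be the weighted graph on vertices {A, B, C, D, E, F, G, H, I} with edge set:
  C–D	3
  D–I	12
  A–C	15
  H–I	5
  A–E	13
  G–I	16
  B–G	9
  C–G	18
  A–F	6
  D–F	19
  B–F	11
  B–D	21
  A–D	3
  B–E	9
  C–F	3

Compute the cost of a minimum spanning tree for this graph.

Sort edges by weight, then run Kruskal:
A–D (3): add — endpoints in different components.
C–D (3): add — endpoints in different components.
C–F (3): add — endpoints in different components.
H–I (5): add — endpoints in different components.
A–F (6): skip — A and F already connected.
B–E (9): add — endpoints in different components.
B–G (9): add — endpoints in different components.
B–F (11): add — endpoints in different components.
D–I (12): add — endpoints in different components.
MST edges: A–D, C–D, C–F, H–I, B–E, B–G, B–F, D–I; total weight 3+3+3+5+9+9+11+12 = 55.

55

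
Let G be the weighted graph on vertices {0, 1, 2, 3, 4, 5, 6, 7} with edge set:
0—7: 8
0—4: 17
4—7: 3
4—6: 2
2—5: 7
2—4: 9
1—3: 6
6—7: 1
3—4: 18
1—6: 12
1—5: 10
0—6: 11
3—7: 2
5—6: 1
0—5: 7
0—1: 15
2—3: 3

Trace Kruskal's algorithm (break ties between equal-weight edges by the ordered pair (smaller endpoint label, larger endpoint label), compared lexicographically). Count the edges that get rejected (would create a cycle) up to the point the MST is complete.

Sort edges by weight, then run Kruskal:
5—6 (1): add — endpoints in different components.
6—7 (1): add — endpoints in different components.
3—7 (2): add — endpoints in different components.
4—6 (2): add — endpoints in different components.
2—3 (3): add — endpoints in different components.
4—7 (3): skip — 4 and 7 already connected.
1—3 (6): add — endpoints in different components.
0—5 (7): add — endpoints in different components.
Edges rejected before the tree was complete: 1.

1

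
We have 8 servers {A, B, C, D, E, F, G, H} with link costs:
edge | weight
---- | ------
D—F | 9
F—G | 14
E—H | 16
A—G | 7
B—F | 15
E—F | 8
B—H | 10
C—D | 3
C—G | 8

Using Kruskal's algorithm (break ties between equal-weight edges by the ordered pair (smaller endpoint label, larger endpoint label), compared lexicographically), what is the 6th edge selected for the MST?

B-H

Kruskal's algorithm — process edges by increasing weight (ties by edge label):
C—D (3): add — endpoints in different components.
A—G (7): add — endpoints in different components.
C—G (8): add — endpoints in different components.
E—F (8): add — endpoints in different components.
D—F (9): add — endpoints in different components.
B—H (10): add — endpoints in different components.
F—G (14): skip — F and G already connected.
B—F (15): add — endpoints in different components.
The 6th edge added is B—H.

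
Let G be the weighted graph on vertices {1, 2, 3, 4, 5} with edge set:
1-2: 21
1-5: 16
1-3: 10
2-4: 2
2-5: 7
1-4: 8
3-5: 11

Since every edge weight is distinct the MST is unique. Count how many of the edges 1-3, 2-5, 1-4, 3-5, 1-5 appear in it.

3

Kruskal's algorithm — process edges by increasing weight (ties by edge label):
2-4 (2): add — endpoints in different components.
2-5 (7): add — endpoints in different components.
1-4 (8): add — endpoints in different components.
1-3 (10): add — endpoints in different components.
MST edge set: {2-4, 2-5, 1-4, 1-3}.
Of the listed edges, {1-3, 2-5, 1-4} are in the MST → 3.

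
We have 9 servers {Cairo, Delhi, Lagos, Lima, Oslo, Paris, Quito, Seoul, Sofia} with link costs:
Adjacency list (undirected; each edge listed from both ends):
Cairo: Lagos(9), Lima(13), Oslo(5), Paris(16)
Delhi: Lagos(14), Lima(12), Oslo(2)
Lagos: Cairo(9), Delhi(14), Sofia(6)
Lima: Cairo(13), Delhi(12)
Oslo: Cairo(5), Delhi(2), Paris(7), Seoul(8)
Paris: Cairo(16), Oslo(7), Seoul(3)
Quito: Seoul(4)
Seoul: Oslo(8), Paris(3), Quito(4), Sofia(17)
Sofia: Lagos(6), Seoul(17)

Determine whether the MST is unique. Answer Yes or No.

Yes

Kruskal: consider edges lightest-first.
Delhi-Oslo (2): add — endpoints in different components.
Paris-Seoul (3): add — endpoints in different components.
Quito-Seoul (4): add — endpoints in different components.
Cairo-Oslo (5): add — endpoints in different components.
Lagos-Sofia (6): add — endpoints in different components.
Oslo-Paris (7): add — endpoints in different components.
Oslo-Seoul (8): skip — Oslo and Seoul already connected.
Cairo-Lagos (9): add — endpoints in different components.
Delhi-Lima (12): add — endpoints in different components.
Every non-tree edge has weight strictly greater than the heaviest edge on the tree path between its endpoints, so the MST is unique.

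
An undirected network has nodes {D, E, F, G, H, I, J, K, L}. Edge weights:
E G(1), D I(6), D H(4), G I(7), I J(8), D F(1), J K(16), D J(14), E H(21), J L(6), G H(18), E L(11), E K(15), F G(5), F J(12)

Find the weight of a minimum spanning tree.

Kruskal: consider edges lightest-first.
D F (1): add — endpoints in different components.
E G (1): add — endpoints in different components.
D H (4): add — endpoints in different components.
F G (5): add — endpoints in different components.
D I (6): add — endpoints in different components.
J L (6): add — endpoints in different components.
G I (7): skip — G and I already connected.
I J (8): add — endpoints in different components.
E L (11): skip — E and L already connected.
F J (12): skip — F and J already connected.
D J (14): skip — D and J already connected.
E K (15): add — endpoints in different components.
MST edges: D F, E G, D H, F G, D I, J L, I J, E K; total weight 1+1+4+5+6+6+8+15 = 46.

46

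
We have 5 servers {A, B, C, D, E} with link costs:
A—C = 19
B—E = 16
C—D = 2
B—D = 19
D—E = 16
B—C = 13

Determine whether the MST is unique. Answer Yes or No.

Kruskal: consider edges lightest-first.
C—D (2): add — endpoints in different components.
B—C (13): add — endpoints in different components.
B—E (16): add — endpoints in different components.
D—E (16): skip — D and E already connected.
A—C (19): add — endpoints in different components.
Non-tree edge D—E has weight 16, equal to the heaviest edge on its tree cycle — swapping gives another MST of the same weight. Not unique.

No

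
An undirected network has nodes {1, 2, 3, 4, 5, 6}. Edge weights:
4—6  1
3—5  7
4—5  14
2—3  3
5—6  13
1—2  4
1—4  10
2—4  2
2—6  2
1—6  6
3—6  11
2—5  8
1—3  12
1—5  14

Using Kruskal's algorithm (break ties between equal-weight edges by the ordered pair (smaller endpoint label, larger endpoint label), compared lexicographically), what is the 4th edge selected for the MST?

1-2

Kruskal's algorithm — process edges by increasing weight (ties by edge label):
4—6 (1): add — endpoints in different components.
2—4 (2): add — endpoints in different components.
2—6 (2): skip — 2 and 6 already connected.
2—3 (3): add — endpoints in different components.
1—2 (4): add — endpoints in different components.
1—6 (6): skip — 1 and 6 already connected.
3—5 (7): add — endpoints in different components.
The 4th edge added is 1—2.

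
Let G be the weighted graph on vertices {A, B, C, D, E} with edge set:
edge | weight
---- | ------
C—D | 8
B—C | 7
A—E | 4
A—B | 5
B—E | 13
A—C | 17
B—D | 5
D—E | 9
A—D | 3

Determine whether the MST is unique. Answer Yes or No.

No

Kruskal's algorithm — process edges by increasing weight (ties by edge label):
A—D (3): add — endpoints in different components.
A—E (4): add — endpoints in different components.
A—B (5): add — endpoints in different components.
B—D (5): skip — B and D already connected.
B—C (7): add — endpoints in different components.
Non-tree edge B—D has weight 5, equal to the heaviest edge on its tree cycle — swapping gives another MST of the same weight. Not unique.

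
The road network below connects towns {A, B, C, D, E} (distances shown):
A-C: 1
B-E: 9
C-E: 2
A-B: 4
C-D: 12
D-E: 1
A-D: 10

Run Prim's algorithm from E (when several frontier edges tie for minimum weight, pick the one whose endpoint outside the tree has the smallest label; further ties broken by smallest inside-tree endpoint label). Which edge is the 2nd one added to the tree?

C-E

Prim's algorithm from E:
Step 1: cheapest edge leaving the tree is D-E (1); add D.
Step 2: cheapest edge leaving the tree is C-E (2); add C.
Step 3: cheapest edge leaving the tree is A-C (1); add A.
Step 4: cheapest edge leaving the tree is A-B (4); add B.
The 2nd edge added is C-E.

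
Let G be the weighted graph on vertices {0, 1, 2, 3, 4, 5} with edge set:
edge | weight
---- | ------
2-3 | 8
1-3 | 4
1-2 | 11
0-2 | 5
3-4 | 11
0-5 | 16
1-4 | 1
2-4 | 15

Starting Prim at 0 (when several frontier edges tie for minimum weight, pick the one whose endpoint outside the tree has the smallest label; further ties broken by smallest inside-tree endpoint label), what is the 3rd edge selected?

1-3

Prim's algorithm from 0:
Step 1: frontier [0-2 5, 0-5 16] → take 0-2 (5); add 2.
Step 2: frontier [0-5 16, 2-3 8, 1-2 11, 2-4 15] → take 2-3 (8); add 3.
Step 3: frontier [0-5 16, 1-2 11, 2-4 15, 1-3 4, 3-4 11] → take 1-3 (4); add 1.
Step 4: frontier [0-5 16, 1-4 1, 2-4 15, 3-4 11] → take 1-4 (1); add 4.
Step 5: frontier [0-5 16] → take 0-5 (16); add 5.
The 3rd edge added is 1-3.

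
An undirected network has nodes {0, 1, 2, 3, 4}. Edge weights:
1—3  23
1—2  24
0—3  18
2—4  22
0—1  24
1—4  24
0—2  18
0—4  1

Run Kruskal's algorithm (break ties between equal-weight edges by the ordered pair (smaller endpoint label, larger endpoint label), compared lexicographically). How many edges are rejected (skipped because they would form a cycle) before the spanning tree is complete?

1

Kruskal's algorithm — process edges by increasing weight (ties by edge label):
0—4 (1): add — endpoints in different components.
0—2 (18): add — endpoints in different components.
0—3 (18): add — endpoints in different components.
2—4 (22): skip — 2 and 4 already connected.
1—3 (23): add — endpoints in different components.
Edges rejected before the tree was complete: 1.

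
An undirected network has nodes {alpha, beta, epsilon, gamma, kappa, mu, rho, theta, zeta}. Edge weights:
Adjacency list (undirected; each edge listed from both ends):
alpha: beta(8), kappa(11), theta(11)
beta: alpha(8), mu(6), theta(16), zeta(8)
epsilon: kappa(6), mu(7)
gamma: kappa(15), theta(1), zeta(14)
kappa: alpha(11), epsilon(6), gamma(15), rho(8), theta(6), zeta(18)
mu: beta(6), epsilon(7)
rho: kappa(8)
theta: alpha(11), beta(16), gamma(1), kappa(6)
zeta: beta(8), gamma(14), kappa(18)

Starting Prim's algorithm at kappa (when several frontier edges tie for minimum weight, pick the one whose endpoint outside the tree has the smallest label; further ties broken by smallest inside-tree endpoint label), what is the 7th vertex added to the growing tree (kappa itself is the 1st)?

Prim's algorithm from kappa:
Step 1: frontier [epsilon—kappa 6, kappa—theta 6, kappa—rho 8, alpha—kappa 11, gamma—kappa 15, kappa—zeta 18] → take epsilon—kappa (6); add epsilon.
Step 2: frontier [epsilon—mu 7, kappa—theta 6, kappa—rho 8, alpha—kappa 11, gamma—kappa 15, kappa—zeta 18] → take kappa—theta (6); add theta.
Step 3: frontier [epsilon—mu 7, kappa—rho 8, alpha—kappa 11, gamma—kappa 15, kappa—zeta 18, gamma—theta 1, alpha—theta 11, beta—theta 16] → take gamma—theta (1); add gamma.
Step 4: frontier [epsilon—mu 7, gamma—zeta 14, kappa—rho 8, alpha—kappa 11, kappa—zeta 18, alpha—theta 11, beta—theta 16] → take epsilon—mu (7); add mu.
Step 5: frontier [gamma—zeta 14, kappa—rho 8, alpha—kappa 11, kappa—zeta 18, beta—mu 6, alpha—theta 11, beta—theta 16] → take beta—mu (6); add beta.
Step 6: frontier [alpha—beta 8, beta—zeta 8, gamma—zeta 14, kappa—rho 8, alpha—kappa 11, kappa—zeta 18, alpha—theta 11] → take alpha—beta (8); add alpha.
Step 7: frontier [beta—zeta 8, gamma—zeta 14, kappa—rho 8, kappa—zeta 18] → take kappa—rho (8); add rho.
Step 8: frontier [beta—zeta 8, gamma—zeta 14, kappa—zeta 18] → take beta—zeta (8); add zeta.
Vertex order: kappa, epsilon, theta, gamma, mu, beta, alpha, rho, zeta. The 7th vertex is alpha.

alpha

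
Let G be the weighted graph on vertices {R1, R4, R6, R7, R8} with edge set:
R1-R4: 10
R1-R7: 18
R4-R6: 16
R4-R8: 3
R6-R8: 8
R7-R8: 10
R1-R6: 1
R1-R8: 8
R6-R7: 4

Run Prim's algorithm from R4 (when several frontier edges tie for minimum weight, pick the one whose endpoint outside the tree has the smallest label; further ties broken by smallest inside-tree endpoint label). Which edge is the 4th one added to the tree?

Grow the tree from R4 using Prim:
Step 1: cheapest edge leaving the tree is R4-R8 (3); add R8.
Step 2: cheapest edge leaving the tree is R1-R8 (8); add R1.
Step 3: cheapest edge leaving the tree is R1-R6 (1); add R6.
Step 4: cheapest edge leaving the tree is R6-R7 (4); add R7.
The 4th edge added is R6-R7.

R6-R7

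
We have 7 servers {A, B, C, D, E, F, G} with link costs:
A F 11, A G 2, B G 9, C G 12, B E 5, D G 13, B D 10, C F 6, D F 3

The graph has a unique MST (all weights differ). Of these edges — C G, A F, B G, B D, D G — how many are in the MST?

Kruskal: consider edges lightest-first.
A G (2): add. Components now {A,G} {B} {C} {D} {E} {F}
D F (3): add. Components now {A,G} {B} {C} {D,F} {E}
B E (5): add. Components now {A,G} {B,E} {C} {D,F}
C F (6): add. Components now {A,G} {B,E} {C,D,F}
B G (9): add. Components now {A,B,E,G} {C,D,F}
B D (10): add. Components now {A,B,C,D,E,F,G}
MST edge set: {A G, D F, B E, C F, B G, B D}.
Of the listed edges, {B G, B D} are in the MST → 2.

2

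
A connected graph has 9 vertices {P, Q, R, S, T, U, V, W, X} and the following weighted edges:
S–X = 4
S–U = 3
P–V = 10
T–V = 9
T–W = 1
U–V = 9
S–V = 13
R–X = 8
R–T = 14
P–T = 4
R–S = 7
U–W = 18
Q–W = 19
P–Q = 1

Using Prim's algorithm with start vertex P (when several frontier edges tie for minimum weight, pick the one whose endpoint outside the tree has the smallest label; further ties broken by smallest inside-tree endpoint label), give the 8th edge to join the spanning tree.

Prim's algorithm from P:
Step 1: frontier [P–Q 1, P–T 4, P–V 10] → take P–Q (1); add Q.
Step 2: frontier [P–T 4, P–V 10, Q–W 19] → take P–T (4); add T.
Step 3: frontier [P–V 10, Q–W 19, T–W 1, T–V 9, R–T 14] → take T–W (1); add W.
Step 4: frontier [P–V 10, T–V 9, R–T 14, U–W 18] → take T–V (9); add V.
Step 5: frontier [R–T 14, U–V 9, S–V 13, U–W 18] → take U–V (9); add U.
Step 6: frontier [R–T 14, S–U 3, S–V 13] → take S–U (3); add S.
Step 7: frontier [S–X 4, R–S 7, R–T 14] → take S–X (4); add X.
Step 8: frontier [R–S 7, R–T 14, R–X 8] → take R–S (7); add R.
The 8th edge added is R–S.

R-S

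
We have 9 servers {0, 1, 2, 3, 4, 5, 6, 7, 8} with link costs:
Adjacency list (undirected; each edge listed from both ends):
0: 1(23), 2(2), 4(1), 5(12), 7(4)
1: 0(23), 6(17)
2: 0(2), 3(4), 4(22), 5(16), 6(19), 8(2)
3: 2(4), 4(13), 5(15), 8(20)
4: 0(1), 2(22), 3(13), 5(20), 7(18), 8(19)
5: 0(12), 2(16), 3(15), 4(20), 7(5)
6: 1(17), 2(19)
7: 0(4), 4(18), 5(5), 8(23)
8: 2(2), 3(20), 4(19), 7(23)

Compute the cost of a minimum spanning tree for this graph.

Sort edges by weight, then run Kruskal:
0—4 (1): add — endpoints in different components.
0—2 (2): add — endpoints in different components.
2—8 (2): add — endpoints in different components.
0—7 (4): add — endpoints in different components.
2—3 (4): add — endpoints in different components.
5—7 (5): add — endpoints in different components.
0—5 (12): skip — 0 and 5 already connected.
3—4 (13): skip — 3 and 4 already connected.
3—5 (15): skip — 3 and 5 already connected.
2—5 (16): skip — 2 and 5 already connected.
1—6 (17): add — endpoints in different components.
4—7 (18): skip — 4 and 7 already connected.
2—6 (19): add — endpoints in different components.
MST edges: 0—4, 0—2, 2—8, 0—7, 2—3, 5—7, 1—6, 2—6; total weight 1+2+2+4+4+5+17+19 = 54.

54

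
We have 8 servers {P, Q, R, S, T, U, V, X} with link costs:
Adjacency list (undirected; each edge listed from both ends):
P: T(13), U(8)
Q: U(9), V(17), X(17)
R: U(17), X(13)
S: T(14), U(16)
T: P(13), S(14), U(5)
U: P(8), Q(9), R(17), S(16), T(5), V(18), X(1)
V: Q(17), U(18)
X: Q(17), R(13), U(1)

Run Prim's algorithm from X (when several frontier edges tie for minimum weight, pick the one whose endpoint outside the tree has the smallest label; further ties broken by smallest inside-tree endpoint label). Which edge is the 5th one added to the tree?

Grow the tree from X using Prim:
Step 1: cheapest edge leaving the tree is U-X (1); add U.
Step 2: cheapest edge leaving the tree is T-U (5); add T.
Step 3: cheapest edge leaving the tree is P-U (8); add P.
Step 4: cheapest edge leaving the tree is Q-U (9); add Q.
Step 5: cheapest edge leaving the tree is R-X (13); add R.
Step 6: cheapest edge leaving the tree is S-T (14); add S.
Step 7: cheapest edge leaving the tree is Q-V (17); add V.
The 5th edge added is R-X.

R-X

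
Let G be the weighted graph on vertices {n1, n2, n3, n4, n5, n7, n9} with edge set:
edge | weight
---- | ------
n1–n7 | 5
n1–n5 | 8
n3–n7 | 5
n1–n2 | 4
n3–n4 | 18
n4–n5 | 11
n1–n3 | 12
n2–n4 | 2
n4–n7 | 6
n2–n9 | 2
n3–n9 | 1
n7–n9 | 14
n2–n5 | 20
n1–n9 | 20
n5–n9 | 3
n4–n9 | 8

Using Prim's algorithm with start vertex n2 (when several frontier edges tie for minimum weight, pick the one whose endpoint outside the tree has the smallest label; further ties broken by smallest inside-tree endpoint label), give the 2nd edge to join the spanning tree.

n2-n9

Prim's algorithm from n2:
Step 1: cheapest edge leaving the tree is n2–n4 (2); add n4.
Step 2: cheapest edge leaving the tree is n2–n9 (2); add n9.
Step 3: cheapest edge leaving the tree is n3–n9 (1); add n3.
Step 4: cheapest edge leaving the tree is n5–n9 (3); add n5.
Step 5: cheapest edge leaving the tree is n1–n2 (4); add n1.
Step 6: cheapest edge leaving the tree is n1–n7 (5); add n7.
The 2nd edge added is n2–n9.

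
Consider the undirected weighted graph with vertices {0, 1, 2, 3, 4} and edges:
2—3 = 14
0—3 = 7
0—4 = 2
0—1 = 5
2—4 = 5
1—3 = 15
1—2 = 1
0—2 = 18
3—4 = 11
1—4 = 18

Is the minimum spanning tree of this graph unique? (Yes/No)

No

Kruskal's algorithm — process edges by increasing weight (ties by edge label):
1—2 (1): add. Components now {0} {1,2} {3} {4}
0—4 (2): add. Components now {0,4} {1,2} {3}
0—1 (5): add. Components now {0,1,2,4} {3}
2—4 (5): skip — 2 and 4 already connected.
0—3 (7): add. Components now {0,1,2,3,4}
Non-tree edge 2—4 has weight 5, equal to the heaviest edge on its tree cycle — swapping gives another MST of the same weight. Not unique.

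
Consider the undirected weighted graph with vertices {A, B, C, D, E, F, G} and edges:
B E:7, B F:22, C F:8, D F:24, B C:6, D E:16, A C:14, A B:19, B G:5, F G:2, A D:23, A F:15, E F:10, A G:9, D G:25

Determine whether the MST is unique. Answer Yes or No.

Sort edges by weight, then run Kruskal:
F G (2): add. Components now {A} {B} {C} {D} {E} {F,G}
B G (5): add. Components now {A} {B,F,G} {C} {D} {E}
B C (6): add. Components now {A} {B,C,F,G} {D} {E}
B E (7): add. Components now {A} {B,C,E,F,G} {D}
C F (8): skip — C and F already connected.
A G (9): add. Components now {A,B,C,E,F,G} {D}
E F (10): skip — E and F already connected.
A C (14): skip — A and C already connected.
A F (15): skip — A and F already connected.
D E (16): add. Components now {A,B,C,D,E,F,G}
Every non-tree edge has weight strictly greater than the heaviest edge on the tree path between its endpoints, so the MST is unique.

Yes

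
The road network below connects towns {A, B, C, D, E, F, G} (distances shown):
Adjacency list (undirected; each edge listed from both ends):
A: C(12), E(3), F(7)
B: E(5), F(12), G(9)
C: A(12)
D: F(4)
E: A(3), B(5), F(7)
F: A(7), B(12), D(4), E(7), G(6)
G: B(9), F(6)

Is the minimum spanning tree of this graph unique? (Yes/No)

Sort edges by weight, then run Kruskal:
A E (3): add. Components now {A,E} {B} {C} {D} {F} {G}
D F (4): add. Components now {A,E} {B} {C} {D,F} {G}
B E (5): add. Components now {A,B,E} {C} {D,F} {G}
F G (6): add. Components now {A,B,E} {C} {D,F,G}
A F (7): add. Components now {A,B,D,E,F,G} {C}
E F (7): skip — E and F already connected.
B G (9): skip — B and G already connected.
A C (12): add. Components now {A,B,C,D,E,F,G}
Non-tree edge E F has weight 7, equal to the heaviest edge on its tree cycle — swapping gives another MST of the same weight. Not unique.

No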